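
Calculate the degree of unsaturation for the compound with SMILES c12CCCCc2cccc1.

5

Molecular formula from the SMILES: C10H12.
DoU = (2C + 2 + N − H − X)/2 = (2·10 + 2 + 0 − 12 − 0)/2 = 10/2 = 5.
(Structurally: 2 ring(s) + 3 π bond(s) = 5.)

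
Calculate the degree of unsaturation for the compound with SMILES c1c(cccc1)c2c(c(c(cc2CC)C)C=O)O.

Molecular formula from the SMILES: C16H16O2.
DoU = (2C + 2 + N − H − X)/2 = (2·16 + 2 + 0 − 16 − 0)/2 = 18/2 = 9.
(Structurally: 2 ring(s) + 7 π bond(s) = 9.)

9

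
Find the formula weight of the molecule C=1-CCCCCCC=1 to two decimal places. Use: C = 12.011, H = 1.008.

Molecular formula: C8H14.
M = 8×12.011 + 14×1.008 = 110.20 g/mol.

110.20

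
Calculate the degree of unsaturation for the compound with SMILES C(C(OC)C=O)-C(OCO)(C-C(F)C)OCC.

1

Molecular formula from the SMILES: C11H21FO5.
DoU = (2C + 2 + N − H − X)/2 = (2·11 + 2 + 0 − 21 − 1)/2 = 2/2 = 1.
(Structurally: 0 ring(s) + 1 π bond(s) = 1.)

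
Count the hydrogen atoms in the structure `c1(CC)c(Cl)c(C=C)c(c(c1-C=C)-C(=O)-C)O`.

15

Hydrogens are implicit in SMILES; fill each atom to its normal valence:
  6 × C (aromatic): no H
  3 × C: 2 H each → 6
  2 × C: 3 H each → 6
  2 × C: 1 H each → 2
  1 × C: no H
  1 × Cl: no H
  1 × O: 1 H
  1 × O: no H
  Total hydrogens = 15.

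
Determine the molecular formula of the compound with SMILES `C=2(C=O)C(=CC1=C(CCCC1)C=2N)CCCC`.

Heavy atoms from the SMILES: 15 C, 1 N, 1 O.
Implicit hydrogens by atom environment:
  7 × C: 2 H each → 14
  5 × C (aromatic): no H
  1 × C: 3 H
  1 × C (aromatic): 1 H
  1 × C: 1 H
  1 × N: 2 H
  1 × O: no H
  Total hydrogens = 21.
Molecular formula: C15H21NO

C15H21NO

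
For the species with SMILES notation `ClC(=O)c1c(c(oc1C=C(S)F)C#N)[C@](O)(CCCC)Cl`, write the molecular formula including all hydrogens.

Heavy atoms from the SMILES: 13 C, 2 Cl, 1 F, 1 N, 3 O, 1 S.
Implicit hydrogens by atom environment:
  4 × C (aromatic): no H
  4 × C: no H
  3 × C: 2 H each → 6
  2 × Cl: no H
  1 × C: 3 H
  1 × C: 1 H
  1 × F: no H
  1 × N: no H
  1 × O: 1 H
  1 × O (aromatic): no H
  1 × O: no H
  1 × S: 1 H
  Total hydrogens = 12.
Molecular formula: C13H12Cl2FNO3S

C13H12Cl2FNO3S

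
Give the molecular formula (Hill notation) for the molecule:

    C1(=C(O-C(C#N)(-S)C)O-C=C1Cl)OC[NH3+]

C8H10ClN2O3S+

Heavy atoms from the SMILES: 8 C, 1 Cl, 2 N, 3 O, 1 S.
Implicit hydrogens by atom environment:
  3 × C (aromatic): no H
  2 × C: no H
  2 × O: no H
  1 × C: 3 H
  1 × C: 2 H
  1 × C (aromatic): 1 H
  1 × Cl: no H
  1 × N (charge +1): 3 H
  1 × N: no H
  1 × O (aromatic): no H
  1 × S: 1 H
  Total hydrogens = 10.
Net charge +1.
Molecular formula: C8H10ClN2O3S+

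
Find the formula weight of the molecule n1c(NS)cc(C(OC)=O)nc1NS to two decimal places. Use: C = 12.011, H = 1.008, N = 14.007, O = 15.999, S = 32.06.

232.28

Molecular formula: C6H8N4O2S2.
M = 6×12.011 + 8×1.008 + 4×14.007 + 2×15.999 + 2×32.06 = 232.28 g/mol.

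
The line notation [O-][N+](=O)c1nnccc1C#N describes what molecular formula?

Heavy atoms from the SMILES: 5 C, 4 N, 2 O.
Implicit hydrogens by atom environment:
  2 × C (aromatic): 1 H each → 2
  2 × C (aromatic): no H
  2 × N (aromatic): no H
  1 × C: no H
  1 × N: no H
  1 × N (charge +1): no H
  1 × O: no H
  1 × O (charge -1): no H
  Total hydrogens = 2.
Molecular formula: C5H2N4O2

C5H2N4O2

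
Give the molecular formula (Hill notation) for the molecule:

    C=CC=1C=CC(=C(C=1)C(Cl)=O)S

C9H7ClOS

Heavy atoms from the SMILES: 9 C, 1 Cl, 1 O, 1 S.
Implicit hydrogens by atom environment:
  3 × C (aromatic): 1 H each → 3
  3 × C (aromatic): no H
  1 × C: 2 H
  1 × C: 1 H
  1 × C: no H
  1 × Cl: no H
  1 × O: no H
  1 × S: 1 H
  Total hydrogens = 7.
Molecular formula: C9H7ClOS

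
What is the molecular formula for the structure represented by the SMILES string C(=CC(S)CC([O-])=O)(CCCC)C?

Heavy atoms from the SMILES: 10 C, 2 O, 1 S.
Implicit hydrogens by atom environment:
  4 × C: 2 H each → 8
  2 × C: 3 H each → 6
  2 × C: 1 H each → 2
  2 × C: no H
  1 × O: no H
  1 × O (charge -1): no H
  1 × S: 1 H
  Total hydrogens = 17.
Net charge -1.
Molecular formula: C10H17O2S-

C10H17O2S-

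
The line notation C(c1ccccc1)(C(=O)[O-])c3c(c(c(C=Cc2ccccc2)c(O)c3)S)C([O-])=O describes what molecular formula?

Heavy atoms from the SMILES: 23 C, 5 O, 1 S.
Implicit hydrogens by atom environment:
  11 × C (aromatic): 1 H each → 11
  7 × C (aromatic): no H
  3 × C: 1 H each → 3
  2 × C: no H
  2 × O: no H
  2 × O (charge -1): no H
  1 × O: 1 H
  1 × S: 1 H
  Total hydrogens = 16.
Net charge -2.
Molecular formula: [C23H16O5S]2-

[C23H16O5S]2-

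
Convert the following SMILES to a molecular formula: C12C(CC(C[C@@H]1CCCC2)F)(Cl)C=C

C12H18ClF

Heavy atoms from the SMILES: 12 C, 1 Cl, 1 F.
Implicit hydrogens by atom environment:
  7 × C: 2 H each → 14
  4 × C: 1 H each → 4
  1 × C: no H
  1 × Cl: no H
  1 × F: no H
  Total hydrogens = 18.
Molecular formula: C12H18ClF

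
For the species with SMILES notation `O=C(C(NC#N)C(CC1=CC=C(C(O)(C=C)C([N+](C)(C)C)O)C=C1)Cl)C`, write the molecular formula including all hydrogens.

C19H27ClN3O3+

Heavy atoms from the SMILES: 19 C, 1 Cl, 3 N, 3 O.
Implicit hydrogens by atom environment:
  4 × C: 3 H each → 12
  4 × C: 1 H each → 4
  4 × C (aromatic): 1 H each → 4
  3 × C: no H
  2 × C: 2 H each → 4
  2 × C (aromatic): no H
  2 × O: 1 H each → 2
  1 × Cl: no H
  1 × N: 1 H
  1 × N (charge +1): no H
  1 × N: no H
  1 × O: no H
  Total hydrogens = 27.
Net charge +1.
Molecular formula: C19H27ClN3O3+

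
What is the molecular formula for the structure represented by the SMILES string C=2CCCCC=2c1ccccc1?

Heavy atoms from the SMILES: 12 C.
Implicit hydrogens by atom environment:
  5 × C (aromatic): 1 H each → 5
  4 × C: 2 H each → 8
  1 × C: 1 H
  1 × C: no H
  1 × C (aromatic): no H
  Total hydrogens = 14.
Molecular formula: C12H14

C12H14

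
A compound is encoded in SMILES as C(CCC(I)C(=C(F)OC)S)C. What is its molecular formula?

Heavy atoms from the SMILES: 8 C, 1 F, 1 I, 1 O, 1 S.
Implicit hydrogens by atom environment:
  3 × C: 2 H each → 6
  2 × C: 3 H each → 6
  2 × C: no H
  1 × C: 1 H
  1 × F: no H
  1 × I: no H
  1 × O: no H
  1 × S: 1 H
  Total hydrogens = 14.
Molecular formula: C8H14FIOS

C8H14FIOS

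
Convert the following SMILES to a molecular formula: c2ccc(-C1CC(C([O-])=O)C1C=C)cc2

C13H13O2-

Heavy atoms from the SMILES: 13 C, 2 O.
Implicit hydrogens by atom environment:
  5 × C (aromatic): 1 H each → 5
  4 × C: 1 H each → 4
  2 × C: 2 H each → 4
  1 × C (aromatic): no H
  1 × C: no H
  1 × O: no H
  1 × O (charge -1): no H
  Total hydrogens = 13.
Net charge -1.
Molecular formula: C13H13O2-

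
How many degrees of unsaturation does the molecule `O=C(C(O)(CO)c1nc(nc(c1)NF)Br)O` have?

5

Molecular formula from the SMILES: C7H7BrFN3O4.
DoU = (2C + 2 + N − H − X)/2 = (2·7 + 2 + 3 − 7 − 2)/2 = 10/2 = 5.
(Structurally: 1 ring(s) + 4 π bond(s) = 5.)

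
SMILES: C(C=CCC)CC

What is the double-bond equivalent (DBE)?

1

Molecular formula from the SMILES: C7H14.
DoU = (2C + 2 + N − H − X)/2 = (2·7 + 2 + 0 − 14 − 0)/2 = 2/2 = 1.
(Structurally: 0 ring(s) + 1 π bond(s) = 1.)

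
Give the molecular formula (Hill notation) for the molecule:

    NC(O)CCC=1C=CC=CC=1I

C9H12INO

Heavy atoms from the SMILES: 9 C, 1 I, 1 N, 1 O.
Implicit hydrogens by atom environment:
  4 × C (aromatic): 1 H each → 4
  2 × C: 2 H each → 4
  2 × C (aromatic): no H
  1 × C: 1 H
  1 × I: no H
  1 × N: 2 H
  1 × O: 1 H
  Total hydrogens = 12.
Molecular formula: C9H12INO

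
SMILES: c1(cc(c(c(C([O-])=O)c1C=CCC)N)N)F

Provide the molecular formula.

C11H12FN2O2-

Heavy atoms from the SMILES: 11 C, 1 F, 2 N, 2 O.
Implicit hydrogens by atom environment:
  5 × C (aromatic): no H
  2 × C: 1 H each → 2
  2 × N: 2 H each → 4
  1 × C: 3 H
  1 × C: 2 H
  1 × C (aromatic): 1 H
  1 × C: no H
  1 × F: no H
  1 × O: no H
  1 × O (charge -1): no H
  Total hydrogens = 12.
Net charge -1.
Molecular formula: C11H12FN2O2-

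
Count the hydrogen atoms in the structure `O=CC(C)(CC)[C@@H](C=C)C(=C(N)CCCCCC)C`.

Hydrogens are implicit in SMILES; fill each atom to its normal valence:
  7 × C: 2 H each → 14
  4 × C: 3 H each → 12
  3 × C: 1 H each → 3
  3 × C: no H
  1 × N: 2 H
  1 × O: no H
  Total hydrogens = 31.

31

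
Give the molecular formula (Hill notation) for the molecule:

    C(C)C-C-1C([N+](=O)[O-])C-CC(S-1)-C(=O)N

Heavy atoms from the SMILES: 9 C, 2 N, 3 O, 1 S.
Implicit hydrogens by atom environment:
  4 × C: 2 H each → 8
  3 × C: 1 H each → 3
  2 × O: no H
  1 × C: 3 H
  1 × C: no H
  1 × N: 2 H
  1 × N (charge +1): no H
  1 × O (charge -1): no H
  1 × S: no H
  Total hydrogens = 16.
Molecular formula: C9H16N2O3S

C9H16N2O3S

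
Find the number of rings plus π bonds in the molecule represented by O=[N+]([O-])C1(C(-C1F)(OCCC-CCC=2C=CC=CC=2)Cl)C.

6

Molecular formula from the SMILES: C15H19ClFNO3.
DoU = (2C + 2 + N − H − X)/2 = (2·15 + 2 + 1 − 19 − 2)/2 = 12/2 = 6.
(Structurally: 2 ring(s) + 4 π bond(s) = 6.)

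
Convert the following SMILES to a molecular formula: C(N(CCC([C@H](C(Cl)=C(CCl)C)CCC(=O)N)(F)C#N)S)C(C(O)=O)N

C15H23Cl2FN4O3S

Heavy atoms from the SMILES: 15 C, 2 Cl, 1 F, 4 N, 3 O, 1 S.
Implicit hydrogens by atom environment:
  6 × C: 2 H each → 12
  6 × C: no H
  2 × C: 1 H each → 2
  2 × Cl: no H
  2 × N: 2 H each → 4
  2 × N: no H
  2 × O: no H
  1 × C: 3 H
  1 × F: no H
  1 × O: 1 H
  1 × S: 1 H
  Total hydrogens = 23.
Molecular formula: C15H23Cl2FN4O3S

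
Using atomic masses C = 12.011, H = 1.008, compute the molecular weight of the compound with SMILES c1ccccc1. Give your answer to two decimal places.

Molecular formula: C6H6.
M = 6×12.011 + 6×1.008 = 78.11 g/mol.

78.11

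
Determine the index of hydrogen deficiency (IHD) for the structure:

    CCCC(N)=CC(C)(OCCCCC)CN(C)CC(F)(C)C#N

3

Molecular formula from the SMILES: C18H34FN3O.
DoU = (2C + 2 + N − H − X)/2 = (2·18 + 2 + 3 − 34 − 1)/2 = 6/2 = 3.
(Structurally: 0 ring(s) + 3 π bond(s) = 3.)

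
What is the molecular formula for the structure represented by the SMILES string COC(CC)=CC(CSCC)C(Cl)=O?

Heavy atoms from the SMILES: 10 C, 1 Cl, 2 O, 1 S.
Implicit hydrogens by atom environment:
  3 × C: 3 H each → 9
  3 × C: 2 H each → 6
  2 × C: 1 H each → 2
  2 × C: no H
  2 × O: no H
  1 × Cl: no H
  1 × S: no H
  Total hydrogens = 17.
Molecular formula: C10H17ClO2S

C10H17ClO2S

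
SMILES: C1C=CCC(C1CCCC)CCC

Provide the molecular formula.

Heavy atoms from the SMILES: 13 C.
Implicit hydrogens by atom environment:
  7 × C: 2 H each → 14
  4 × C: 1 H each → 4
  2 × C: 3 H each → 6
  Total hydrogens = 24.
Molecular formula: C13H24

C13H24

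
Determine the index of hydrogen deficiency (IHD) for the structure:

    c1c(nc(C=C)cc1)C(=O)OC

6

Molecular formula from the SMILES: C9H9NO2.
DoU = (2C + 2 + N − H − X)/2 = (2·9 + 2 + 1 − 9 − 0)/2 = 12/2 = 6.
(Structurally: 1 ring(s) + 5 π bond(s) = 6.)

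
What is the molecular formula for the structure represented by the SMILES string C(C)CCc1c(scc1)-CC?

Heavy atoms from the SMILES: 10 C, 1 S.
Implicit hydrogens by atom environment:
  4 × C: 2 H each → 8
  2 × C: 3 H each → 6
  2 × C (aromatic): 1 H each → 2
  2 × C (aromatic): no H
  1 × S (aromatic): no H
  Total hydrogens = 16.
Molecular formula: C10H16S

C10H16S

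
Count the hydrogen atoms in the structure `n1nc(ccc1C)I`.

Hydrogens are implicit in SMILES; fill each atom to its normal valence:
  2 × C (aromatic): 1 H each → 2
  2 × C (aromatic): no H
  2 × N (aromatic): no H
  1 × C: 3 H
  1 × I: no H
  Total hydrogens = 5.

5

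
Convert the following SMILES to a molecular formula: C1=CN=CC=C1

C5H5N

Heavy atoms from the SMILES: 5 C, 1 N.
Implicit hydrogens by atom environment:
  5 × C (aromatic): 1 H each → 5
  1 × N (aromatic): no H
  Total hydrogens = 5.
Molecular formula: C5H5N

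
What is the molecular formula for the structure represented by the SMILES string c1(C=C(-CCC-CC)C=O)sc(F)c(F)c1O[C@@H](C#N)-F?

Heavy atoms from the SMILES: 14 C, 3 F, 1 N, 2 O, 1 S.
Implicit hydrogens by atom environment:
  4 × C: 2 H each → 8
  4 × C (aromatic): no H
  3 × C: 1 H each → 3
  3 × F: no H
  2 × C: no H
  2 × O: no H
  1 × C: 3 H
  1 × N: no H
  1 × S (aromatic): no H
  Total hydrogens = 14.
Molecular formula: C14H14F3NO2S

C14H14F3NO2S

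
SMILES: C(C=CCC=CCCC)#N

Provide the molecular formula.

C9H13N

Heavy atoms from the SMILES: 9 C, 1 N.
Implicit hydrogens by atom environment:
  4 × C: 1 H each → 4
  3 × C: 2 H each → 6
  1 × C: 3 H
  1 × C: no H
  1 × N: no H
  Total hydrogens = 13.
Molecular formula: C9H13N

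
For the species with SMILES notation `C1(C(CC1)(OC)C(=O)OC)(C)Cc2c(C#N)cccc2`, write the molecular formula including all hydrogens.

Heavy atoms from the SMILES: 16 C, 1 N, 3 O.
Implicit hydrogens by atom environment:
  4 × C (aromatic): 1 H each → 4
  4 × C: no H
  3 × C: 3 H each → 9
  3 × C: 2 H each → 6
  3 × O: no H
  2 × C (aromatic): no H
  1 × N: no H
  Total hydrogens = 19.
Molecular formula: C16H19NO3

C16H19NO3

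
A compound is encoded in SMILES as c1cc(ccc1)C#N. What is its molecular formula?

Heavy atoms from the SMILES: 7 C, 1 N.
Implicit hydrogens by atom environment:
  5 × C (aromatic): 1 H each → 5
  1 × C (aromatic): no H
  1 × C: no H
  1 × N: no H
  Total hydrogens = 5.
Molecular formula: C7H5N

C7H5N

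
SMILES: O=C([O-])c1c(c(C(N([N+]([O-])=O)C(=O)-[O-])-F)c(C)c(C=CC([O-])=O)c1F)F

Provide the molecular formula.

Heavy atoms from the SMILES: 13 C, 3 F, 2 N, 8 O.
Implicit hydrogens by atom environment:
  6 × C (aromatic): no H
  4 × O: no H
  4 × O (charge -1): no H
  3 × C: 1 H each → 3
  3 × C: no H
  3 × F: no H
  1 × C: 3 H
  1 × N: no H
  1 × N (charge +1): no H
  Total hydrogens = 6.
Net charge -3.
Molecular formula: [C13H6F3N2O8]3-

[C13H6F3N2O8]3-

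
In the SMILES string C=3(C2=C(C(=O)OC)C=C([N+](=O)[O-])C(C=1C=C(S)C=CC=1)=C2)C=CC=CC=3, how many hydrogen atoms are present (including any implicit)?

15

Hydrogens are implicit in SMILES; fill each atom to its normal valence:
  11 × C (aromatic): 1 H each → 11
  7 × C (aromatic): no H
  3 × O: no H
  1 × C: 3 H
  1 × C: no H
  1 × N (charge +1): no H
  1 × O (charge -1): no H
  1 × S: 1 H
  Total hydrogens = 15.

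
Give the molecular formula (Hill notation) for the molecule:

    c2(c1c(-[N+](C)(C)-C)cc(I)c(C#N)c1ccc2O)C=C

C16H16IN2O+

Heavy atoms from the SMILES: 16 C, 1 I, 2 N, 1 O.
Implicit hydrogens by atom environment:
  7 × C (aromatic): no H
  3 × C: 3 H each → 9
  3 × C (aromatic): 1 H each → 3
  1 × C: 2 H
  1 × C: 1 H
  1 × C: no H
  1 × I: no H
  1 × N (charge +1): no H
  1 × N: no H
  1 × O: 1 H
  Total hydrogens = 16.
Net charge +1.
Molecular formula: C16H16IN2O+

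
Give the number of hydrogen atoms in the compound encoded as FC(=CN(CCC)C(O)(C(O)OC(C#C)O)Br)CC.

Hydrogens are implicit in SMILES; fill each atom to its normal valence:
  4 × C: 1 H each → 4
  3 × C: 2 H each → 6
  3 × C: no H
  3 × O: 1 H each → 3
  2 × C: 3 H each → 6
  1 × Br: no H
  1 × F: no H
  1 × N: no H
  1 × O: no H
  Total hydrogens = 19.

19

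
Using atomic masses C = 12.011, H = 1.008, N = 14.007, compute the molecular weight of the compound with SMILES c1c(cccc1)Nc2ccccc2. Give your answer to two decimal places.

Molecular formula: C12H11N.
M = 12×12.011 + 11×1.008 + 1×14.007 = 169.23 g/mol.

169.23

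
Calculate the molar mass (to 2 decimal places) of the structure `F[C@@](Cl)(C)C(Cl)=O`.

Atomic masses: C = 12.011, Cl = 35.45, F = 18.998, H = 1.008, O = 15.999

Molecular formula: C3H3Cl2FO.
M = 3×12.011 + 2×35.45 + 1×18.998 + 3×1.008 + 1×15.999 = 144.95 g/mol.

144.95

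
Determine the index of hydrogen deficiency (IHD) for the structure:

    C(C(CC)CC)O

Molecular formula from the SMILES: C6H14O.
DoU = (2C + 2 + N − H − X)/2 = (2·6 + 2 + 0 − 14 − 0)/2 = 0/2 = 0.
(Structurally: 0 ring(s) + 0 π bond(s) = 0.)

0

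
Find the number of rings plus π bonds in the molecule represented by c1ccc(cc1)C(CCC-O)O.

4

Molecular formula from the SMILES: C10H14O2.
DoU = (2C + 2 + N − H − X)/2 = (2·10 + 2 + 0 − 14 − 0)/2 = 8/2 = 4.
(Structurally: 1 ring(s) + 3 π bond(s) = 4.)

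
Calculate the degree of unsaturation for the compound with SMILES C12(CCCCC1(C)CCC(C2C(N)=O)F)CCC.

3

Molecular formula from the SMILES: C15H26FNO.
DoU = (2C + 2 + N − H − X)/2 = (2·15 + 2 + 1 − 26 − 1)/2 = 6/2 = 3.
(Structurally: 2 ring(s) + 1 π bond(s) = 3.)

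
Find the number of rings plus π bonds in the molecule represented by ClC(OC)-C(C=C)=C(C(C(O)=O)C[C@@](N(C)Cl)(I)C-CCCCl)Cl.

Molecular formula from the SMILES: C15H22Cl4INO3.
DoU = (2C + 2 + N − H − X)/2 = (2·15 + 2 + 1 − 22 − 5)/2 = 6/2 = 3.
(Structurally: 0 ring(s) + 3 π bond(s) = 3.)

3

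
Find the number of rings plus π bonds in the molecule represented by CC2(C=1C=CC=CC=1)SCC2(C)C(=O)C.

6

Molecular formula from the SMILES: C13H16OS.
DoU = (2C + 2 + N − H − X)/2 = (2·13 + 2 + 0 − 16 − 0)/2 = 12/2 = 6.
(Structurally: 2 ring(s) + 4 π bond(s) = 6.)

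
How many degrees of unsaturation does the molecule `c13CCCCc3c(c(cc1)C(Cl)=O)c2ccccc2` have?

Molecular formula from the SMILES: C17H15ClO.
DoU = (2C + 2 + N − H − X)/2 = (2·17 + 2 + 0 − 15 − 1)/2 = 20/2 = 10.
(Structurally: 3 ring(s) + 7 π bond(s) = 10.)

10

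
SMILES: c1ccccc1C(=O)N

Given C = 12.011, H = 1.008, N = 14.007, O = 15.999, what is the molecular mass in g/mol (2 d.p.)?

Molecular formula: C7H7NO.
M = 7×12.011 + 7×1.008 + 1×14.007 + 1×15.999 = 121.14 g/mol.

121.14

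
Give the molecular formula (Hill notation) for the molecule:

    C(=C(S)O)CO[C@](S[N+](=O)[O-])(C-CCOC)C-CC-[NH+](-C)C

C13H27N2O5S2+

Heavy atoms from the SMILES: 13 C, 2 N, 5 O, 2 S.
Implicit hydrogens by atom environment:
  7 × C: 2 H each → 14
  3 × C: 3 H each → 9
  3 × O: no H
  2 × C: no H
  1 × C: 1 H
  1 × N (charge +1): 1 H
  1 × N (charge +1): no H
  1 × O: 1 H
  1 × O (charge -1): no H
  1 × S: 1 H
  1 × S: no H
  Total hydrogens = 27.
Net charge +1.
Molecular formula: C13H27N2O5S2+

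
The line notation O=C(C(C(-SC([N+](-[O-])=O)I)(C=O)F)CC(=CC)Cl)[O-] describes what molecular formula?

C9H9ClFINO5S-

Heavy atoms from the SMILES: 9 C, 1 Cl, 1 F, 1 I, 1 N, 5 O, 1 S.
Implicit hydrogens by atom environment:
  4 × C: 1 H each → 4
  3 × C: no H
  3 × O: no H
  2 × O (charge -1): no H
  1 × C: 3 H
  1 × C: 2 H
  1 × Cl: no H
  1 × F: no H
  1 × I: no H
  1 × N (charge +1): no H
  1 × S: no H
  Total hydrogens = 9.
Net charge -1.
Molecular formula: C9H9ClFINO5S-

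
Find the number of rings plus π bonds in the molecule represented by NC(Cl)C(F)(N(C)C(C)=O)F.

Molecular formula from the SMILES: C5H9ClF2N2O.
DoU = (2C + 2 + N − H − X)/2 = (2·5 + 2 + 2 − 9 − 3)/2 = 2/2 = 1.
(Structurally: 0 ring(s) + 1 π bond(s) = 1.)

1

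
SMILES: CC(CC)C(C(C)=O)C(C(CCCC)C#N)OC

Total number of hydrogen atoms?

27

Hydrogens are implicit in SMILES; fill each atom to its normal valence:
  5 × C: 3 H each → 15
  4 × C: 2 H each → 8
  4 × C: 1 H each → 4
  2 × C: no H
  2 × O: no H
  1 × N: no H
  Total hydrogens = 27.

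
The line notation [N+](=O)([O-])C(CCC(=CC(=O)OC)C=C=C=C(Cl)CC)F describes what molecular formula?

Heavy atoms from the SMILES: 13 C, 1 Cl, 1 F, 1 N, 4 O.
Implicit hydrogens by atom environment:
  5 × C: no H
  3 × C: 2 H each → 6
  3 × C: 1 H each → 3
  3 × O: no H
  2 × C: 3 H each → 6
  1 × Cl: no H
  1 × F: no H
  1 × N (charge +1): no H
  1 × O (charge -1): no H
  Total hydrogens = 15.
Molecular formula: C13H15ClFNO4

C13H15ClFNO4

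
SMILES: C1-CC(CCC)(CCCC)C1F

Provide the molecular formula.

Heavy atoms from the SMILES: 11 C, 1 F.
Implicit hydrogens by atom environment:
  7 × C: 2 H each → 14
  2 × C: 3 H each → 6
  1 × C: 1 H
  1 × C: no H
  1 × F: no H
  Total hydrogens = 21.
Molecular formula: C11H21F

C11H21F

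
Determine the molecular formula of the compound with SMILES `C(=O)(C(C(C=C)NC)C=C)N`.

C8H14N2O

Heavy atoms from the SMILES: 8 C, 2 N, 1 O.
Implicit hydrogens by atom environment:
  4 × C: 1 H each → 4
  2 × C: 2 H each → 4
  1 × C: 3 H
  1 × C: no H
  1 × N: 2 H
  1 × N: 1 H
  1 × O: no H
  Total hydrogens = 14.
Molecular formula: C8H14N2O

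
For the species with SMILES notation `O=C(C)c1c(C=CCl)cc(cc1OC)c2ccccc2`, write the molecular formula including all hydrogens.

Heavy atoms from the SMILES: 17 C, 1 Cl, 2 O.
Implicit hydrogens by atom environment:
  7 × C (aromatic): 1 H each → 7
  5 × C (aromatic): no H
  2 × C: 3 H each → 6
  2 × C: 1 H each → 2
  2 × O: no H
  1 × C: no H
  1 × Cl: no H
  Total hydrogens = 15.
Molecular formula: C17H15ClO2

C17H15ClO2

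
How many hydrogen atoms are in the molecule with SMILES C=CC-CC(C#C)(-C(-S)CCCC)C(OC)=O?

22

Hydrogens are implicit in SMILES; fill each atom to its normal valence:
  6 × C: 2 H each → 12
  3 × C: 1 H each → 3
  3 × C: no H
  2 × C: 3 H each → 6
  2 × O: no H
  1 × S: 1 H
  Total hydrogens = 22.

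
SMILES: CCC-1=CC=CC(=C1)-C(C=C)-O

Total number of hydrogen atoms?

14

Hydrogens are implicit in SMILES; fill each atom to its normal valence:
  4 × C (aromatic): 1 H each → 4
  2 × C: 2 H each → 4
  2 × C: 1 H each → 2
  2 × C (aromatic): no H
  1 × C: 3 H
  1 × O: 1 H
  Total hydrogens = 14.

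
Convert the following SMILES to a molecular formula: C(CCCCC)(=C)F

Heavy atoms from the SMILES: 7 C, 1 F.
Implicit hydrogens by atom environment:
  5 × C: 2 H each → 10
  1 × C: 3 H
  1 × C: no H
  1 × F: no H
  Total hydrogens = 13.
Molecular formula: C7H13F

C7H13F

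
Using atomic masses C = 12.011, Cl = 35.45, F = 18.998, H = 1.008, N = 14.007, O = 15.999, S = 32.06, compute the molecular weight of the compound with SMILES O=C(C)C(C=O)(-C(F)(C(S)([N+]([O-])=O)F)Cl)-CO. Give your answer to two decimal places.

291.65

Molecular formula: C7H8ClF2NO5S.
M = 7×12.011 + 1×35.45 + 2×18.998 + 8×1.008 + 1×14.007 + 5×15.999 + 1×32.06 = 291.65 g/mol.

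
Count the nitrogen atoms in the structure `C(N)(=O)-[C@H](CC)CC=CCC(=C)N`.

The symbol for nitrogen appears 2 times in the SMILES.

2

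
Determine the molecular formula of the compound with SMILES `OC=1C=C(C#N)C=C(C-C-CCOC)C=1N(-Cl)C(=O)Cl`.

C13H14Cl2N2O3

Heavy atoms from the SMILES: 13 C, 2 Cl, 2 N, 3 O.
Implicit hydrogens by atom environment:
  4 × C: 2 H each → 8
  4 × C (aromatic): no H
  2 × C (aromatic): 1 H each → 2
  2 × C: no H
  2 × Cl: no H
  2 × N: no H
  2 × O: no H
  1 × C: 3 H
  1 × O: 1 H
  Total hydrogens = 14.
Molecular formula: C13H14Cl2N2O3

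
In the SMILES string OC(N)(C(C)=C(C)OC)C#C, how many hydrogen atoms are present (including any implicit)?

Hydrogens are implicit in SMILES; fill each atom to its normal valence:
  4 × C: no H
  3 × C: 3 H each → 9
  1 × C: 1 H
  1 × N: 2 H
  1 × O: 1 H
  1 × O: no H
  Total hydrogens = 13.

13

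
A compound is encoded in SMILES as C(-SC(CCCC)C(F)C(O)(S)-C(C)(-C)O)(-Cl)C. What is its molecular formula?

Heavy atoms from the SMILES: 12 C, 1 Cl, 1 F, 2 O, 2 S.
Implicit hydrogens by atom environment:
  4 × C: 3 H each → 12
  3 × C: 2 H each → 6
  3 × C: 1 H each → 3
  2 × C: no H
  2 × O: 1 H each → 2
  1 × Cl: no H
  1 × F: no H
  1 × S: 1 H
  1 × S: no H
  Total hydrogens = 24.
Molecular formula: C12H24ClFO2S2

C12H24ClFO2S2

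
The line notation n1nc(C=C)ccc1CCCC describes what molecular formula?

Heavy atoms from the SMILES: 10 C, 2 N.
Implicit hydrogens by atom environment:
  4 × C: 2 H each → 8
  2 × C (aromatic): 1 H each → 2
  2 × C (aromatic): no H
  2 × N (aromatic): no H
  1 × C: 3 H
  1 × C: 1 H
  Total hydrogens = 14.
Molecular formula: C10H14N2

C10H14N2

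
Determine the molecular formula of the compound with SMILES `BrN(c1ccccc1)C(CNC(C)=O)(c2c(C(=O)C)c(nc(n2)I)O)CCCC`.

Heavy atoms from the SMILES: 1 Br, 20 C, 1 I, 4 N, 3 O.
Implicit hydrogens by atom environment:
  5 × C (aromatic): 1 H each → 5
  5 × C (aromatic): no H
  4 × C: 2 H each → 8
  3 × C: 3 H each → 9
  3 × C: no H
  2 × N (aromatic): no H
  2 × O: no H
  1 × Br: no H
  1 × I: no H
  1 × N: 1 H
  1 × N: no H
  1 × O: 1 H
  Total hydrogens = 24.
Molecular formula: C20H24BrIN4O3

C20H24BrIN4O3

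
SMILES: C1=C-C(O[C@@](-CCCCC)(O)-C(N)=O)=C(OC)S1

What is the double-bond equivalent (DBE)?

4

Molecular formula from the SMILES: C12H19NO4S.
DoU = (2C + 2 + N − H − X)/2 = (2·12 + 2 + 1 − 19 − 0)/2 = 8/2 = 4.
(Structurally: 1 ring(s) + 3 π bond(s) = 4.)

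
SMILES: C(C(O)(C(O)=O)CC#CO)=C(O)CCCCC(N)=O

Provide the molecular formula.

Heavy atoms from the SMILES: 12 C, 1 N, 6 O.
Implicit hydrogens by atom environment:
  6 × C: no H
  5 × C: 2 H each → 10
  4 × O: 1 H each → 4
  2 × O: no H
  1 × C: 1 H
  1 × N: 2 H
  Total hydrogens = 17.
Molecular formula: C12H17NO6

C12H17NO6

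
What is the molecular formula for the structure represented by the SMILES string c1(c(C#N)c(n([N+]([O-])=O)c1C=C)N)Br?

C7H5BrN4O2

Heavy atoms from the SMILES: 1 Br, 7 C, 4 N, 2 O.
Implicit hydrogens by atom environment:
  4 × C (aromatic): no H
  1 × Br: no H
  1 × C: 2 H
  1 × C: 1 H
  1 × C: no H
  1 × N: 2 H
  1 × N (aromatic): no H
  1 × N: no H
  1 × N (charge +1): no H
  1 × O: no H
  1 × O (charge -1): no H
  Total hydrogens = 5.
Molecular formula: C7H5BrN4O2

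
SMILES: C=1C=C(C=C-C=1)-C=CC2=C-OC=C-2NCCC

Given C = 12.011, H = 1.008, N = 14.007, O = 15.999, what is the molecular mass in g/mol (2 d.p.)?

227.31

Molecular formula: C15H17NO.
M = 15×12.011 + 17×1.008 + 1×14.007 + 1×15.999 = 227.31 g/mol.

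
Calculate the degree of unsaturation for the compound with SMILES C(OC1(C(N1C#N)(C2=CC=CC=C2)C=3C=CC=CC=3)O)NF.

Molecular formula from the SMILES: C16H14FN3O2.
DoU = (2C + 2 + N − H − X)/2 = (2·16 + 2 + 3 − 14 − 1)/2 = 22/2 = 11.
(Structurally: 3 ring(s) + 8 π bond(s) = 11.)

11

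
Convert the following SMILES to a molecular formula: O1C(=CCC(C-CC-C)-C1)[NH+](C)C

Heavy atoms from the SMILES: 11 C, 1 N, 1 O.
Implicit hydrogens by atom environment:
  5 × C: 2 H each → 10
  3 × C: 3 H each → 9
  2 × C: 1 H each → 2
  1 × C: no H
  1 × N (charge +1): 1 H
  1 × O: no H
  Total hydrogens = 22.
Net charge +1.
Molecular formula: C11H22NO+

C11H22NO+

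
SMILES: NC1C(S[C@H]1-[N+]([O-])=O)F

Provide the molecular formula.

Heavy atoms from the SMILES: 3 C, 1 F, 2 N, 2 O, 1 S.
Implicit hydrogens by atom environment:
  3 × C: 1 H each → 3
  1 × F: no H
  1 × N: 2 H
  1 × N (charge +1): no H
  1 × O: no H
  1 × O (charge -1): no H
  1 × S: no H
  Total hydrogens = 5.
Molecular formula: C3H5FN2O2S

C3H5FN2O2S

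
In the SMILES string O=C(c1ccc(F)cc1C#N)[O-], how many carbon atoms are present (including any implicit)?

The symbol for carbon appears 8 times in the SMILES. Lowercase c denotes aromatic carbon and counts toward C.

8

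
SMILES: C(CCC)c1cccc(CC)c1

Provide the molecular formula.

C12H18

Heavy atoms from the SMILES: 12 C.
Implicit hydrogens by atom environment:
  4 × C: 2 H each → 8
  4 × C (aromatic): 1 H each → 4
  2 × C: 3 H each → 6
  2 × C (aromatic): no H
  Total hydrogens = 18.
Molecular formula: C12H18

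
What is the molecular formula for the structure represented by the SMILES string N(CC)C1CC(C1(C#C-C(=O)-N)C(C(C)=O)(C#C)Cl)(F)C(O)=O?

Heavy atoms from the SMILES: 15 C, 1 Cl, 1 F, 2 N, 4 O.
Implicit hydrogens by atom environment:
  9 × C: no H
  3 × O: no H
  2 × C: 3 H each → 6
  2 × C: 2 H each → 4
  2 × C: 1 H each → 2
  1 × Cl: no H
  1 × F: no H
  1 × N: 2 H
  1 × N: 1 H
  1 × O: 1 H
  Total hydrogens = 16.
Molecular formula: C15H16ClFN2O4

C15H16ClFN2O4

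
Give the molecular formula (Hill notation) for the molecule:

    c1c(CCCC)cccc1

Heavy atoms from the SMILES: 10 C.
Implicit hydrogens by atom environment:
  5 × C (aromatic): 1 H each → 5
  3 × C: 2 H each → 6
  1 × C: 3 H
  1 × C (aromatic): no H
  Total hydrogens = 14.
Molecular formula: C10H14

C10H14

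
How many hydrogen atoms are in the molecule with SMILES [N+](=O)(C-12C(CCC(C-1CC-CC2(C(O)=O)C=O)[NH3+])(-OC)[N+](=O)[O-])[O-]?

20

Hydrogens are implicit in SMILES; fill each atom to its normal valence:
  5 × C: 2 H each → 10
  5 × O: no H
  4 × C: no H
  3 × C: 1 H each → 3
  2 × N (charge +1): no H
  2 × O (charge -1): no H
  1 × C: 3 H
  1 × N (charge +1): 3 H
  1 × O: 1 H
  Total hydrogens = 20.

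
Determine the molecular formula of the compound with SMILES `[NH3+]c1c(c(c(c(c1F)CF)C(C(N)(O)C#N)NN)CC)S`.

C12H18F2N5OS+

Heavy atoms from the SMILES: 12 C, 2 F, 5 N, 1 O, 1 S.
Implicit hydrogens by atom environment:
  6 × C (aromatic): no H
  2 × C: 2 H each → 4
  2 × C: no H
  2 × F: no H
  2 × N: 2 H each → 4
  1 × C: 3 H
  1 × C: 1 H
  1 × N (charge +1): 3 H
  1 × N: 1 H
  1 × N: no H
  1 × O: 1 H
  1 × S: 1 H
  Total hydrogens = 18.
Net charge +1.
Molecular formula: C12H18F2N5OS+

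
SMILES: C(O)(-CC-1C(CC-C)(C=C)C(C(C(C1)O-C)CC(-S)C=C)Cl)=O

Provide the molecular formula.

C18H29ClO3S

Heavy atoms from the SMILES: 18 C, 1 Cl, 3 O, 1 S.
Implicit hydrogens by atom environment:
  7 × C: 2 H each → 14
  7 × C: 1 H each → 7
  2 × C: 3 H each → 6
  2 × C: no H
  2 × O: no H
  1 × Cl: no H
  1 × O: 1 H
  1 × S: 1 H
  Total hydrogens = 29.
Molecular formula: C18H29ClO3S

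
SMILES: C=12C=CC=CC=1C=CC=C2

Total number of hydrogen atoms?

Hydrogens are implicit in SMILES; fill each atom to its normal valence:
  8 × C (aromatic): 1 H each → 8
  2 × C (aromatic): no H
  Total hydrogens = 8.

8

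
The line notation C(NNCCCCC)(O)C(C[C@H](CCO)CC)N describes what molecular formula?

C13H31N3O2

Heavy atoms from the SMILES: 13 C, 3 N, 2 O.
Implicit hydrogens by atom environment:
  8 × C: 2 H each → 16
  3 × C: 1 H each → 3
  2 × C: 3 H each → 6
  2 × N: 1 H each → 2
  2 × O: 1 H each → 2
  1 × N: 2 H
  Total hydrogens = 31.
Molecular formula: C13H31N3O2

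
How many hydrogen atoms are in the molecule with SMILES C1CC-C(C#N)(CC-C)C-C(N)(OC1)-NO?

21

Hydrogens are implicit in SMILES; fill each atom to its normal valence:
  7 × C: 2 H each → 14
  3 × C: no H
  1 × C: 3 H
  1 × N: 2 H
  1 × N: 1 H
  1 × N: no H
  1 × O: 1 H
  1 × O: no H
  Total hydrogens = 21.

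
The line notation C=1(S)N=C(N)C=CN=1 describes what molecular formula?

Heavy atoms from the SMILES: 4 C, 3 N, 1 S.
Implicit hydrogens by atom environment:
  2 × C (aromatic): 1 H each → 2
  2 × C (aromatic): no H
  2 × N (aromatic): no H
  1 × N: 2 H
  1 × S: 1 H
  Total hydrogens = 5.
Molecular formula: C4H5N3S

C4H5N3S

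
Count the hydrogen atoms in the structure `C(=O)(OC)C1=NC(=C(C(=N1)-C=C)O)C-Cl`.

Hydrogens are implicit in SMILES; fill each atom to its normal valence:
  4 × C (aromatic): no H
  2 × C: 2 H each → 4
  2 × N (aromatic): no H
  2 × O: no H
  1 × C: 3 H
  1 × C: 1 H
  1 × C: no H
  1 × Cl: no H
  1 × O: 1 H
  Total hydrogens = 9.

9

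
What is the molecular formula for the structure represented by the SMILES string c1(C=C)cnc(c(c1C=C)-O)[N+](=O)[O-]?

Heavy atoms from the SMILES: 9 C, 2 N, 3 O.
Implicit hydrogens by atom environment:
  4 × C (aromatic): no H
  2 × C: 2 H each → 4
  2 × C: 1 H each → 2
  1 × C (aromatic): 1 H
  1 × N (aromatic): no H
  1 × N (charge +1): no H
  1 × O: 1 H
  1 × O: no H
  1 × O (charge -1): no H
  Total hydrogens = 8.
Molecular formula: C9H8N2O3

C9H8N2O3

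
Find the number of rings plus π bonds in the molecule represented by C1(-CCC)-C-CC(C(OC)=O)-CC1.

Molecular formula from the SMILES: C11H20O2.
DoU = (2C + 2 + N − H − X)/2 = (2·11 + 2 + 0 − 20 − 0)/2 = 4/2 = 2.
(Structurally: 1 ring(s) + 1 π bond(s) = 2.)

2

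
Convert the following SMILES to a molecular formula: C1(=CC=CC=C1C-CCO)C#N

C10H11NO

Heavy atoms from the SMILES: 10 C, 1 N, 1 O.
Implicit hydrogens by atom environment:
  4 × C (aromatic): 1 H each → 4
  3 × C: 2 H each → 6
  2 × C (aromatic): no H
  1 × C: no H
  1 × N: no H
  1 × O: 1 H
  Total hydrogens = 11.
Molecular formula: C10H11NO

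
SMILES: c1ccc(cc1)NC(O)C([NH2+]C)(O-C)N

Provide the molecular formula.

Heavy atoms from the SMILES: 10 C, 3 N, 2 O.
Implicit hydrogens by atom environment:
  5 × C (aromatic): 1 H each → 5
  2 × C: 3 H each → 6
  1 × C: 1 H
  1 × C: no H
  1 × C (aromatic): no H
  1 × N (charge +1): 2 H
  1 × N: 2 H
  1 × N: 1 H
  1 × O: 1 H
  1 × O: no H
  Total hydrogens = 18.
Net charge +1.
Molecular formula: C10H18N3O2+

C10H18N3O2+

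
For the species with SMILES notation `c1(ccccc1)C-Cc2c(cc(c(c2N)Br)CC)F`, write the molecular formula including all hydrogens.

Heavy atoms from the SMILES: 1 Br, 16 C, 1 F, 1 N.
Implicit hydrogens by atom environment:
  6 × C (aromatic): 1 H each → 6
  6 × C (aromatic): no H
  3 × C: 2 H each → 6
  1 × Br: no H
  1 × C: 3 H
  1 × F: no H
  1 × N: 2 H
  Total hydrogens = 17.
Molecular formula: C16H17BrFN

C16H17BrFN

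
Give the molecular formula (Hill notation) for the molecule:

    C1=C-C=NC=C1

Heavy atoms from the SMILES: 5 C, 1 N.
Implicit hydrogens by atom environment:
  5 × C (aromatic): 1 H each → 5
  1 × N (aromatic): no H
  Total hydrogens = 5.
Molecular formula: C5H5N

C5H5N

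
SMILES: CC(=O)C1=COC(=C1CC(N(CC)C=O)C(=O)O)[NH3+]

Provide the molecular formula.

C12H17N2O5+

Heavy atoms from the SMILES: 12 C, 2 N, 5 O.
Implicit hydrogens by atom environment:
  3 × C (aromatic): no H
  3 × O: no H
  2 × C: 3 H each → 6
  2 × C: 2 H each → 4
  2 × C: 1 H each → 2
  2 × C: no H
  1 × C (aromatic): 1 H
  1 × N (charge +1): 3 H
  1 × N: no H
  1 × O: 1 H
  1 × O (aromatic): no H
  Total hydrogens = 17.
Net charge +1.
Molecular formula: C12H17N2O5+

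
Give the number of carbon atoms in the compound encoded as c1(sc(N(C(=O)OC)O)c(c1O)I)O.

6

The symbol for carbon appears 6 times in the SMILES. Lowercase c denotes aromatic carbon and counts toward C.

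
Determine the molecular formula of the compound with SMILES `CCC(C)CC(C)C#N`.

C8H15N

Heavy atoms from the SMILES: 8 C, 1 N.
Implicit hydrogens by atom environment:
  3 × C: 3 H each → 9
  2 × C: 2 H each → 4
  2 × C: 1 H each → 2
  1 × C: no H
  1 × N: no H
  Total hydrogens = 15.
Molecular formula: C8H15N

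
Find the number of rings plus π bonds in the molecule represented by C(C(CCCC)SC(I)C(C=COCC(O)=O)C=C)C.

Molecular formula from the SMILES: C15H25IO3S.
DoU = (2C + 2 + N − H − X)/2 = (2·15 + 2 + 0 − 25 − 1)/2 = 6/2 = 3.
(Structurally: 0 ring(s) + 3 π bond(s) = 3.)

3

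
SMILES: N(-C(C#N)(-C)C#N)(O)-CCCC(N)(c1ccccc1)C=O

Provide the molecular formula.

Heavy atoms from the SMILES: 15 C, 4 N, 2 O.
Implicit hydrogens by atom environment:
  5 × C (aromatic): 1 H each → 5
  4 × C: no H
  3 × C: 2 H each → 6
  3 × N: no H
  1 × C: 3 H
  1 × C: 1 H
  1 × C (aromatic): no H
  1 × N: 2 H
  1 × O: 1 H
  1 × O: no H
  Total hydrogens = 18.
Molecular formula: C15H18N4O2

C15H18N4O2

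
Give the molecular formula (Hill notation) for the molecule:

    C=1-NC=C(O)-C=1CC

Heavy atoms from the SMILES: 6 C, 1 N, 1 O.
Implicit hydrogens by atom environment:
  2 × C (aromatic): 1 H each → 2
  2 × C (aromatic): no H
  1 × C: 3 H
  1 × C: 2 H
  1 × N (aromatic): 1 H
  1 × O: 1 H
  Total hydrogens = 9.
Molecular formula: C6H9NO

C6H9NO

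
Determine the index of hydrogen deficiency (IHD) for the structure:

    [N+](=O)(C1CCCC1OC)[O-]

2

Molecular formula from the SMILES: C6H11NO3.
DoU = (2C + 2 + N − H − X)/2 = (2·6 + 2 + 1 − 11 − 0)/2 = 4/2 = 2.
(Structurally: 1 ring(s) + 1 π bond(s) = 2.)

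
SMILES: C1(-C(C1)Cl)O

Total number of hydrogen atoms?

Hydrogens are implicit in SMILES; fill each atom to its normal valence:
  2 × C: 1 H each → 2
  1 × C: 2 H
  1 × Cl: no H
  1 × O: 1 H
  Total hydrogens = 5.

5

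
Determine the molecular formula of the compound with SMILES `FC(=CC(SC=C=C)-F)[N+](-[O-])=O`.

C6H5F2NO2S

Heavy atoms from the SMILES: 6 C, 2 F, 1 N, 2 O, 1 S.
Implicit hydrogens by atom environment:
  3 × C: 1 H each → 3
  2 × C: no H
  2 × F: no H
  1 × C: 2 H
  1 × N (charge +1): no H
  1 × O: no H
  1 × O (charge -1): no H
  1 × S: no H
  Total hydrogens = 5.
Molecular formula: C6H5F2NO2S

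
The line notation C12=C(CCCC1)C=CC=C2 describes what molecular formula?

Heavy atoms from the SMILES: 10 C.
Implicit hydrogens by atom environment:
  4 × C: 2 H each → 8
  4 × C (aromatic): 1 H each → 4
  2 × C (aromatic): no H
  Total hydrogens = 12.
Molecular formula: C10H12

C10H12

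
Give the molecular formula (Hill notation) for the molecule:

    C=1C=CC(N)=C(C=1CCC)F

C9H12FN

Heavy atoms from the SMILES: 9 C, 1 F, 1 N.
Implicit hydrogens by atom environment:
  3 × C (aromatic): 1 H each → 3
  3 × C (aromatic): no H
  2 × C: 2 H each → 4
  1 × C: 3 H
  1 × F: no H
  1 × N: 2 H
  Total hydrogens = 12.
Molecular formula: C9H12FN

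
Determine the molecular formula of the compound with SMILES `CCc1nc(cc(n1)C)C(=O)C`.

Heavy atoms from the SMILES: 9 C, 2 N, 1 O.
Implicit hydrogens by atom environment:
  3 × C: 3 H each → 9
  3 × C (aromatic): no H
  2 × N (aromatic): no H
  1 × C: 2 H
  1 × C (aromatic): 1 H
  1 × C: no H
  1 × O: no H
  Total hydrogens = 12.
Molecular formula: C9H12N2O

C9H12N2O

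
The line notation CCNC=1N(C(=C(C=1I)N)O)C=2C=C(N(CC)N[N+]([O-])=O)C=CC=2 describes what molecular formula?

Heavy atoms from the SMILES: 14 C, 1 I, 6 N, 3 O.
Implicit hydrogens by atom environment:
  6 × C (aromatic): no H
  4 × C (aromatic): 1 H each → 4
  2 × C: 3 H each → 6
  2 × C: 2 H each → 4
  2 × N: 1 H each → 2
  1 × I: no H
  1 × N: 2 H
  1 × N (aromatic): no H
  1 × N: no H
  1 × N (charge +1): no H
  1 × O: 1 H
  1 × O: no H
  1 × O (charge -1): no H
  Total hydrogens = 19.
Molecular formula: C14H19IN6O3

C14H19IN6O3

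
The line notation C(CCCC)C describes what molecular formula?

C6H14

Heavy atoms from the SMILES: 6 C.
Implicit hydrogens by atom environment:
  4 × C: 2 H each → 8
  2 × C: 3 H each → 6
  Total hydrogens = 14.
Molecular formula: C6H14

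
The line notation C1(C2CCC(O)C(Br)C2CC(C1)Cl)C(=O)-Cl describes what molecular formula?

Heavy atoms from the SMILES: 1 Br, 11 C, 2 Cl, 2 O.
Implicit hydrogens by atom environment:
  6 × C: 1 H each → 6
  4 × C: 2 H each → 8
  2 × Cl: no H
  1 × Br: no H
  1 × C: no H
  1 × O: 1 H
  1 × O: no H
  Total hydrogens = 15.
Molecular formula: C11H15BrCl2O2

C11H15BrCl2O2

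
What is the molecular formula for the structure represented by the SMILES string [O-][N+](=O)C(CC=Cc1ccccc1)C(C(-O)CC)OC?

C15H21NO4

Heavy atoms from the SMILES: 15 C, 1 N, 4 O.
Implicit hydrogens by atom environment:
  5 × C: 1 H each → 5
  5 × C (aromatic): 1 H each → 5
  2 × C: 3 H each → 6
  2 × C: 2 H each → 4
  2 × O: no H
  1 × C (aromatic): no H
  1 × N (charge +1): no H
  1 × O: 1 H
  1 × O (charge -1): no H
  Total hydrogens = 21.
Molecular formula: C15H21NO4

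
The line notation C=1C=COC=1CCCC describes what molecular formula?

C8H12O

Heavy atoms from the SMILES: 8 C, 1 O.
Implicit hydrogens by atom environment:
  3 × C: 2 H each → 6
  3 × C (aromatic): 1 H each → 3
  1 × C: 3 H
  1 × C (aromatic): no H
  1 × O (aromatic): no H
  Total hydrogens = 12.
Molecular formula: C8H12O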